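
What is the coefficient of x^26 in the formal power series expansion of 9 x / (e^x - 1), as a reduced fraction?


The exponential generating function for Bernoulli numbers is
x / (e^x - 1) = sum_{k>=0} B_k x^k / k!.
So the coefficient of x^26 in 9 x / (e^x - 1) is 9 B_26 / 26!.
Computing: B_26 = 8553103/6, 26! = 403291461126605635584000000, giving
9 * 8553103/6 / 403291461126605635584000000 = 657931/20681613391107981312000000.

657931/20681613391107981312000000


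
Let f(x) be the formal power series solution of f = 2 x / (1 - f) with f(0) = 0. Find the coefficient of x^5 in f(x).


Apply Lagrange inversion: f = 2 x * phi(f) with phi(t) = 1/(1 - t), so
[x^n] f = 2^n * (1/n) [t^(n-1)] phi(t)^n = 2^n * (1/n) [t^(n-1)] (1 - t)^(-n) = 2^n * (1/n) C(2n - 2, n - 1) = 2^n * C_{n-1}.
For n = 5: C_4 = C(8, 4) / 5 = 70/5 = 14.
With the 2^5 = 32 factor, the coefficient is 32 * 14 = 448.

448


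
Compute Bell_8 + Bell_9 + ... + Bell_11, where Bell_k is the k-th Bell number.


Recall Bell_k counts set partitions of a k-set (with Bell_0 = 1 by convention).
Bell_8 through Bell_11: 4140, 21147, 115975, 678570
Sum = 4140 + 21147 + 115975 + 678570 = 819832.

819832


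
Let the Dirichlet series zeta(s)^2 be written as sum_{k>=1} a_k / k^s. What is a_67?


The Dirichlet convolution of the constant function 1 with itself gives (1 * 1)(k) = sum_{d | k} 1 = d(k), the number of positive divisors of k.
Since zeta(s) = sum_{k>=1} 1/k^s, we have zeta(s)^2 = sum_{k>=1} d(k)/k^s, so a_k = d(k).
For k = 67: the divisors are 1, 67.
Count = 2.

2


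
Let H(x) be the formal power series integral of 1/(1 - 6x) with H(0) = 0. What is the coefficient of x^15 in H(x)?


1/(1 - 6x) = sum_{k>=0} 6^k x^k. Integrating termwise with H(0) = 0:
H(x) = sum_{k>=0} 6^k x^(k+1) / (k+1) = sum_{m>=1} 6^(m-1) x^m / m.
For m = 15: 6^14/15 = 78364164096/15 = 26121388032/5.

26121388032/5


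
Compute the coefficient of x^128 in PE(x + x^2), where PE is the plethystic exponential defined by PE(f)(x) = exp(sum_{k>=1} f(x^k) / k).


With f(x) = x + x^2, the exponent is sum_{k>=1} (x^k + x^(2k)) / k = -ln(1 - x) - ln(1 - x^2). Exponentiating:
PE(x + x^2) = 1 / ((1 - x)(1 - x^2)).
This is the generating function for partitions of n into parts of size 1 or 2. The number of 2's can be any j in 0..64, and the rest are 1's, so
[x^128] = floor(128/2) + 1 = 65.

65


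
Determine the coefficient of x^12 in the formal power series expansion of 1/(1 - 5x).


The geometric series identity gives 1/(1 - c x) = sum_{k>=0} c^k x^k, so the coefficient of x^k is c^k.
Here c = 5 and k = 12.
Computing: 5^12 = 244140625

244140625


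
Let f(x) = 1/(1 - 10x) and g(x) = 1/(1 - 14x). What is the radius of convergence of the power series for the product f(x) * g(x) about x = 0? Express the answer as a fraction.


The radius of 1/(1 - 10x) is 1/10 (nearest singularity at x = 1/10), and the radius of 1/(1 - 14x) is 1/14.
The product f(x)*g(x) = 1/((1 - 10x)(1 - 14x)) has singularities at both 1/10 and 1/14, so its radius of convergence is the distance to the nearest one:
min(1/10, 1/14) = 1/14.

1/14


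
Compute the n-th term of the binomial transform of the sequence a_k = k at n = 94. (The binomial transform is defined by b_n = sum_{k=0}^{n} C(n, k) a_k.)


With a_k = k, b_n = sum_{k=0}^{n} C(n, k) k. Using k * C(n, k) = n * C(n-1, k-1) gives b_n = n * sum_{k>=1} C(n-1, k-1) = n * 2^(n-1).
For n = 94: 94 * 2^93 = 94 * 9903520314283042199192993792 = 930930909542605966724141416448.

930930909542605966724141416448


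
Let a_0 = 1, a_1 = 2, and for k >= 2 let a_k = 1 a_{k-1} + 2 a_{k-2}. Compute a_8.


Iterating the recurrence forward:
a_0 = 1
a_1 = 2
a_2 = 1*2 + 2*1 = 4
a_3 = 1*4 + 2*2 = 8
a_4 = 1*8 + 2*4 = 16
a_5 = 1*16 + 2*8 = 32
a_6 = 1*32 + 2*16 = 64
a_7 = 1*64 + 2*32 = 128
a_8 = 1*128 + 2*64 = 256
So a_8 = 256.

256


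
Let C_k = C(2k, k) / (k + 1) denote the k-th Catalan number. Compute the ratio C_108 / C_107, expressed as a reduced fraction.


Using C_k = (2k)! / (k! (k+1)!), the ratio C_{k+1}/C_k simplifies to
C_{k+1}/C_k = [(2k+2)! / ((k+1)! (k+2)!)] * [k! (k+1)! / (2k)!]
 = (2k+2)(2k+1) / ((k+1)(k+2)) = 2(2k+1) / (k+2).
For k = 107: 2(2*107 + 1) / (107 + 2) = 430/109 = 430/109.

430/109


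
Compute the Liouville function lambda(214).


The Liouville function is lambda(k) = (-1)^Omega(k), where Omega(k) counts the prime factors of k with multiplicity.
Factoring: 214 = 2 * 107, so Omega(214) = 2.
lambda(214) = (-1)^2 = 1.

1


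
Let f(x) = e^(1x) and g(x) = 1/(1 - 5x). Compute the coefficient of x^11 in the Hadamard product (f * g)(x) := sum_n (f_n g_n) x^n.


Expanding: f_k = 1^k/k! (from e^(1x)) and g_k = 5^k (from 1/(1 - 5x)). So the Hadamard coefficient (f * g)_k = 1^k 5^k / k! = (5)^k / k!.
For k = 11: 5^11/11! = 48828125/39916800 = 1953125/1596672.

1953125/1596672


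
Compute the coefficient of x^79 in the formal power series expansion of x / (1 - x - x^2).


Let f(x) = sum_{k>=0} a_k x^k. Multiplying f(x) * (1 - x - x^2) = x and matching coefficients gives a_0 = 0, a_1 = 1, and a_k = a_{k-1} + a_{k-2} for k >= 2. These are the Fibonacci numbers F_k.
Iterating from F_0 = 0, F_1 = 1:
F_0=0, F_1=1, F_2=1, F_3=2, F_4=3, F_5=5, F_6=8, F_7=13, F_8=21, F_9=34, ...
F_79 = 14472334024676221.

14472334024676221


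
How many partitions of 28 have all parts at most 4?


Using the generating function (1-x)^(-1)(1-x^2)^(-1)...(1-x^4)^(-1),
the coefficient of x^28 counts these restricted partitions.
Result = 249

249


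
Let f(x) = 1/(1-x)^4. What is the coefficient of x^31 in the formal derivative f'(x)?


Differentiate: d/dx [ 1/(1-x)^r ] = r / (1-x)^(r+1).
Here r = 4, so f'(x) = 4 / (1-x)^5.
The expansion of 1/(1-x)^(r+1) has coefficient of x^n equal to C(n+r, r).
So the coefficient of x^31 in f'(x) is
4 * C(35, 4) = 4 * 52360 = 209440

209440


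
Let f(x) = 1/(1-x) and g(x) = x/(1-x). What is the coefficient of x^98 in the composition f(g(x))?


First simplify the composition: f(g(x)) = 1/(1 - x/(1-x)) = (1-x)/((1-x) - x) = (1-x)/(1-2x).
Now extract the coefficient. Write (1-x)/(1-2x) = 1/(1-2x) - x/(1-2x).
The coefficient of x^n in 1/(1-2x) is 2^n, and in x/(1-2x) is 2^(n-1) (for n >= 1).
So the coefficient of x^98 is 2^98 - 2^97 = 316912650057057350374175801344 - 158456325028528675187087900672 = 158456325028528675187087900672.

158456325028528675187087900672


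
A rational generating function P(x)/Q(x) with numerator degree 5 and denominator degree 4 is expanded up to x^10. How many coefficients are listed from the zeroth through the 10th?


Expanding up to x^10 gives the coefficients for x^0, x^1, ..., x^10.
That is 10 + 1 = 11 coefficients in total.

11


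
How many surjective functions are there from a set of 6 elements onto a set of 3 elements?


By inclusion-exclusion on which target elements are missed, the number of surjections from an n-set onto a k-set is
surj(n, k) = sum_{j=0}^{k} (-1)^j C(k, j) (k - j)^n.
Equivalently surj(n, k) = k! * S(n, k), where S(n, k) is the Stirling number of the second kind.
For n = 6, k = 3:
S(6, 3) = 90, so
surj = 3! * 90 = 6 * 90 = 540.

540


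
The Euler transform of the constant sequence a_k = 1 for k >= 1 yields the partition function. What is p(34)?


The Euler transform converts the sequence a_k = 1 into the number of integer partitions.
Using the recurrence or dynamic programming:
p(34) = 12310

12310


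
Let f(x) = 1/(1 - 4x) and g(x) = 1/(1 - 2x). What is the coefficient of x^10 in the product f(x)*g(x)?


The coefficient of x^n in f*g is the Cauchy product: sum_{k=0}^{n} a^k * b^(n-k).
With a=4, b=2, n=10:
sum_{k=0}^{10} 4^k * 2^(10-k)
= 2096128

2096128


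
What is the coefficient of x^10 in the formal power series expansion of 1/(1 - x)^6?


The expansion 1/(1 - x)^r = sum_{k>=0} C(k + r - 1, r - 1) x^k follows from the multiset / negative-binomial theorem (or from repeated differentiation of the geometric series).
For r = 6 and k = 10:
C(15, 5) = 1307674368000 / (120 * 3628800) = 3003.

3003


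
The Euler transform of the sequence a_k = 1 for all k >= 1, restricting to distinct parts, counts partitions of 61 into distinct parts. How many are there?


Partitions of 61 into distinct parts can be computed via generating function.
Product (1+x)(1+x^2)(1+x^3)...
The coefficient of x^61 = 12076

12076


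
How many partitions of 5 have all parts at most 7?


Using the generating function (1-x)^(-1)(1-x^2)^(-1)...(1-x^7)^(-1),
the coefficient of x^5 counts these restricted partitions.
Result = 7

7


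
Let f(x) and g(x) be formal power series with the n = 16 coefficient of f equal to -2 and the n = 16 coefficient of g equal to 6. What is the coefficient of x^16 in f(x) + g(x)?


Addition of formal power series is termwise.
The coefficient of x^16 in f + g = -2 + 6
= 4

4


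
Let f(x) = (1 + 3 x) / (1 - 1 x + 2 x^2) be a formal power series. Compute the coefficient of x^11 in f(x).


Write f(x) = sum_{k>=0} a_k x^k. Multiplying both sides by 1 - 1 x + 2 x^2 gives
(1 - 1 x + 2 x^2) sum_{k>=0} a_k x^k = 1 + 3 x.
Matching coefficients:
 x^0: a_0 = 1
 x^1: a_1 - 1 a_0 = 3  =>  a_1 = 1*1 + 3 = 4
 x^k (k >= 2): a_k = 1 a_{k-1} - 2 a_{k-2}.
Iterating: a_2 = 2, a_3 = -6, a_4 = -10, a_5 = 2, a_6 = 22, a_7 = 18, a_8 = -26, a_9 = -62, a_10 = -10, a_11 = 114.
So the coefficient of x^11 is 114.

114


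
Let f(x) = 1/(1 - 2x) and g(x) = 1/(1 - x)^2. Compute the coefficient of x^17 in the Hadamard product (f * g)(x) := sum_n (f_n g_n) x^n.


f has coefficients f_k = 2^k. For g = 1/(1 - x)^2 the coefficient is g_k = C(k + 1, 1) = k + 1. The Hadamard coefficient is (f * g)_k = 2^k * (k + 1).
For k = 17: 2^17 * 18 = 131072 * 18 = 2359296.

2359296


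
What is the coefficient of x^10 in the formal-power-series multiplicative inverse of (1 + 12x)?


The inverse is 1/(1 + 12x). Apply the geometric identity 1/(1 - y) = sum_{k>=0} y^k with y = -12x:
1/(1 + 12x) = sum_{k>=0} (-12)^k x^k.
So the coefficient of x^10 is (-12)^10 = 61917364224.

61917364224


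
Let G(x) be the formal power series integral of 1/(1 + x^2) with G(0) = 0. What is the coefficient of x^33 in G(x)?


1/(1 + x^2) = sum_{j>=0} (-1)^j x^(2j). Integrating termwise with G(0) = 0:
G(x) = sum_{j>=0} (-1)^j x^(2j+1) / (2j+1) = arctan(x).
Only odd powers are nonzero. For x^33 write 33 = 2*16 + 1, giving
(-1)^16 / 33 = 1/33 = 1/33.

1/33


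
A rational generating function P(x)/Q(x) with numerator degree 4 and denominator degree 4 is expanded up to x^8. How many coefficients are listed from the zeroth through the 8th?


Expanding up to x^8 gives the coefficients for x^0, x^1, ..., x^8.
That is 8 + 1 = 9 coefficients in total.

9


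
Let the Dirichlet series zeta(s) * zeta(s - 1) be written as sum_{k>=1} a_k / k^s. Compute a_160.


Convolution gives a_k = sum_{d | k} d * 1 = sum_{d | k} d = sigma(k), the sum of positive divisors of k.
For k = 160, the divisors are 1, 2, 4, 5, 8, 10, 16, 20, 32, 40, 80, 160, so
sigma(160) = 1 + 2 + 4 + 5 + 8 + 10 + 16 + 20 + 32 + 40 + 80 + 160 = 378.

378


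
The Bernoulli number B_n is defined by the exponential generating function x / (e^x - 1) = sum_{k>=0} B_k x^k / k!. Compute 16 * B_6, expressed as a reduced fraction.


Bernoulli numbers can also be computed recursively via B_0 = 1 and sum_{j=0}^{m} C(m+1, j) B_j = 0 for m >= 1. Odd-index Bernoulli numbers vanish for k >= 3.
Computing B_6 = 1/42, so 16 * B_6 = 16 * 1/42 = 8/21.

8/21


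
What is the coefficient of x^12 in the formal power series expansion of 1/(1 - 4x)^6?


The general identity 1/(1 - c x)^r = sum_{k>=0} c^k C(k + r - 1, r - 1) x^k follows by substituting y = c x into 1/(1 - y)^r = sum_{k>=0} C(k + r - 1, r - 1) y^k.
For c = 4, r = 6, k = 12:
4^12 * C(17, 5) = 16777216 * 6188 = 103817412608.

103817412608


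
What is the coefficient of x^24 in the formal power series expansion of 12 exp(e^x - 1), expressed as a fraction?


exp(e^x - 1) is the exponential generating function for the Bell numbers Bell_k: exp(e^x - 1) = sum_{k>=0} Bell_k x^k / k!.
So the coefficient of x^24 in 12 exp(e^x - 1) is 12 Bell_24 / 24!.
Computing: Bell_24 = 445958869294805289 and 24! = 620448401733239439360000, giving
12 * 445958869294805289/620448401733239439360000 = 148652956431601763/17234677825923317760000.

148652956431601763/17234677825923317760000


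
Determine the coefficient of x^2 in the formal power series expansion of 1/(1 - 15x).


The geometric series identity gives 1/(1 - c x) = sum_{k>=0} c^k x^k, so the coefficient of x^k is c^k.
Here c = 15 and k = 2.
Computing: 15^2 = 225

225


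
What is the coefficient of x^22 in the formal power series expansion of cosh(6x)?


The Maclaurin series is cosh(t) = sum_{m>=0} t^(2m) / (2m)!, so substituting t = 6x, only even powers of x are nonzero, with coefficient of x^(2m) equal to 6^(2m) / (2m)!.
For x^22 the coefficient is 6^22/22! = 131621703842267136/1124000727777607680000 = 12754584/108919435625.

12754584/108919435625


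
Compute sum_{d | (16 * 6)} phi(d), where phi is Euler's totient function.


First, 16 * 6 = 96. One classical identity is sum_{d | n} phi(d) = n (each k in [1, n] has a unique gcd with n, and among the k's with gcd(k, n) = n/d there are phi(d) of them). So the sum equals 96. We also verify directly:
Divisors of 96: 1, 2, 3, 4, 6, 8, 12, 16, 24, 32, 48, 96.
phi values: 1, 1, 2, 2, 2, 4, 4, 8, 8, 16, 16, 32.
Sum = 96.

96


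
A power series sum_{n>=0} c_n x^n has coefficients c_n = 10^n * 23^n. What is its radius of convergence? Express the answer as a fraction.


By the root test (Cauchy-Hadamard), the radius is R = 1 / limsup_n |c_n|^(1/n).
Here |c_n|^(1/n) = (10^n * 23^n)^(1/n) = 10 * 23 = 230 for all n.
So R = 1/230 = 1/230.

1/230


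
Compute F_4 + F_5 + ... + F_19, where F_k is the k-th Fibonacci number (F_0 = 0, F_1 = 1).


Use the identity sum_{k=0}^{N} F_k = F_{N+2} - 1 (which follows from F_{k+2} - F_{k+1} = F_k). Then
sum_{k=4}^{19} F_k = (F_{21} - 1) - (F_{5} - 1) = F_{21} - F_{5}.
Computing: F_{21} = 10946, F_{5} = 5, so
Sum = 10946 - 5 = 10941.

10941


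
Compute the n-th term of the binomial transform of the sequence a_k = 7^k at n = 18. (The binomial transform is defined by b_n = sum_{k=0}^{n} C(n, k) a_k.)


With a_k = 7^k, b_n = sum_{k=0}^{n} C(n, k) 7^k = (1 + 7)^n by the binomial theorem.
For n = 18: (1 + 7)^18 = 8^18 = 18014398509481984.

18014398509481984


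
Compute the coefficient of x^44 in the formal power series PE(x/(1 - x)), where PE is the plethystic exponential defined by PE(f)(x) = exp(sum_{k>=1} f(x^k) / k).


For f(x) = x/(1 - x) we have
sum_{k>=1} f(x^k) / k = sum_{k>=1} (1/k) * x^k / (1 - x^k) = sum_{k, m >= 1} x^(k m) / k,
which after exponentiating simplifies to
PE(x/(1 - x)) = prod_{k>=1} 1 / (1 - x^k).
This is the generating function for the partition function p(n), so the coefficient of x^44 is p(44).
Computing p(44) by dynamic programming over parts 1, 2, ..., 44: p(44) = 75175.

75175


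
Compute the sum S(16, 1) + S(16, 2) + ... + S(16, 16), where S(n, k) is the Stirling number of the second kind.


By definition, S(n, k) counts partitions of an n-set into exactly k nonempty blocks.
Computing row n = 16 for k = 1..16:
S(16, k): 1, 32767, 7141686, 171798901, 1096190550, 2734926558, 3281882604, 2141764053, 820784250, 193754990, 28936908, 2757118, 165620, 6020, 120, 1
Sum = 10480142147. (This equals Bell_16 since the sum runs over all k.)

10480142147


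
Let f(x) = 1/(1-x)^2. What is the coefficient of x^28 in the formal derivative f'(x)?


Differentiate: d/dx [ 1/(1-x)^r ] = r / (1-x)^(r+1).
Here r = 2, so f'(x) = 2 / (1-x)^3.
The expansion of 1/(1-x)^(r+1) has coefficient of x^n equal to C(n+r, r).
So the coefficient of x^28 in f'(x) is
2 * C(30, 2) = 2 * 435 = 870

870


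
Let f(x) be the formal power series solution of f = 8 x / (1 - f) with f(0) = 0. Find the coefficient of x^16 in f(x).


Apply Lagrange inversion: f = 8 x * phi(f) with phi(t) = 1/(1 - t), so
[x^n] f = 8^n * (1/n) [t^(n-1)] phi(t)^n = 8^n * (1/n) [t^(n-1)] (1 - t)^(-n) = 8^n * (1/n) C(2n - 2, n - 1) = 8^n * C_{n-1}.
For n = 16: C_15 = C(30, 15) / 16 = 155117520/16 = 9694845.
With the 8^16 = 281474976710656 factor, the coefficient is 281474976710656 * 9694845 = 2728856270588419768320.

2728856270588419768320


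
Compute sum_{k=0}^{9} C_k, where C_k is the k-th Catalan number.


C_0 through C_9: 1, 1, 2, 5, 14, 42, 132, 429, 1430, 4862
Sum = 1 + 1 + 2 + 5 + 14 + 42 + 132 + 429 + 1430 + 4862
= 6918

6918


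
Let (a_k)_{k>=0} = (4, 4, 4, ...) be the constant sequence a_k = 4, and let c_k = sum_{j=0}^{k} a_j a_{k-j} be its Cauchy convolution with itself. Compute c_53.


Since a_j = 4 for all j >= 0, the convolution sum becomes
c_k = sum_{j=0}^{k} 4 * 4 = 16 * (k + 1).
Equivalently, the generating function of (a_k) is 4/(1 - x) and its square is 16/(1 - x)^2 = sum_{k>=0} 16(k + 1) x^k.
For k = 53: 16 * 54 = 864.

864


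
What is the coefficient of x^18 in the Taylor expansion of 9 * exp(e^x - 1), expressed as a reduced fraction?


exp(e^x - 1) = sum_{k>=0} Bell_k x^k / k!, where Bell_k is the k-th Bell number.
So the coefficient of x^18 is 9 * Bell_18 / 18!.
Computing: Bell_18 = 682076806159 and 18! = 6402373705728000, giving
9 * 682076806159/6402373705728000 = 97439543737/101624979456000.

97439543737/101624979456000


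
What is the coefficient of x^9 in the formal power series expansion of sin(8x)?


The Maclaurin series is sin(t) = sum_{k>=0} (-1)^k t^(2k+1) / (2k+1)!, so substituting t = 8x, only odd powers of x are nonzero, with coefficient of x^(2k+1) equal to (-1)^k 8^(2k+1) / (2k+1)!.
Write 9 = 2*4 + 1, giving the coefficient (-1)^4 * 8^9 / 9! = 134217728/362880 = 1048576/2835.

1048576/2835


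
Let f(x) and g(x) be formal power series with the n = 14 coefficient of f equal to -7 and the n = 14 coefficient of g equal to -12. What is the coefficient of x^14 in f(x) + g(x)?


Addition of formal power series is termwise.
The coefficient of x^14 in f + g = -7 + -12
= -19

-19


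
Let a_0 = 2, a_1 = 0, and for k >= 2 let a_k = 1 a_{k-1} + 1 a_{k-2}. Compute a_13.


Iterating the recurrence forward:
a_0 = 2
a_1 = 0
a_2 = 1*0 + 1*2 = 2
a_3 = 1*2 + 1*0 = 2
a_4 = 1*2 + 1*2 = 4
a_5 = 1*4 + 1*2 = 6
a_6 = 1*6 + 1*4 = 10
a_7 = 1*10 + 1*6 = 16
a_8 = 1*16 + 1*10 = 26
a_9 = 1*26 + 1*16 = 42
a_10 = 1*42 + 1*26 = 68
a_11 = 1*68 + 1*42 = 110
a_12 = 1*110 + 1*68 = 178
a_13 = 1*178 + 1*110 = 288
So a_13 = 288.

288


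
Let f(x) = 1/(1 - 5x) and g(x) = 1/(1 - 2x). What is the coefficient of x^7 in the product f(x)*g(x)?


The coefficient of x^n in f*g is the Cauchy product: sum_{k=0}^{n} a^k * b^(n-k).
With a=5, b=2, n=7:
sum_{k=0}^{7} 5^k * 2^(7-k)
= 130123

130123


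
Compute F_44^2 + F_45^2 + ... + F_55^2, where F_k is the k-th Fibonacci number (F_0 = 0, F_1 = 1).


There is a standard identity sum_{k=0}^{N} F_k^2 = F_N * F_{N+1} (proved inductively from the telescoping relation F_k^2 = F_k F_{k+1} - F_{k-1} F_k). Then
sum_{k=44}^{55} F_k^2 = F_55 F_56 - F_43 F_44.
Computing: F_55 = 139583862445, F_56 = 225851433717, F_43 = 433494437, F_44 = 701408733.
Sum = 139583862445 * 225851433717 - 433494437 * 701408733 = 31524911400175944339744.

31524911400175944339744


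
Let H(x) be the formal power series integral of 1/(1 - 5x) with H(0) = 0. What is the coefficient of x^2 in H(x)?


1/(1 - 5x) = sum_{k>=0} 5^k x^k. Integrating termwise with H(0) = 0:
H(x) = sum_{k>=0} 5^k x^(k+1) / (k+1) = sum_{m>=1} 5^(m-1) x^m / m.
For m = 2: 5^1/2 = 5/2 = 5/2.

5/2


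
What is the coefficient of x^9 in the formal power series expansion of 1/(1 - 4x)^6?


The general identity 1/(1 - c x)^r = sum_{k>=0} c^k C(k + r - 1, r - 1) x^k follows by substituting y = c x into 1/(1 - y)^r = sum_{k>=0} C(k + r - 1, r - 1) y^k.
For c = 4, r = 6, k = 9:
4^9 * C(14, 5) = 262144 * 2002 = 524812288.

524812288


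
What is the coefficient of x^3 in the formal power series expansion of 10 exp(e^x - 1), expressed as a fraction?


exp(e^x - 1) is the exponential generating function for the Bell numbers Bell_k: exp(e^x - 1) = sum_{k>=0} Bell_k x^k / k!.
So the coefficient of x^3 in 10 exp(e^x - 1) is 10 Bell_3 / 3!.
Computing: Bell_3 = 5 and 3! = 6, giving
10 * 5/6 = 25/3.

25/3


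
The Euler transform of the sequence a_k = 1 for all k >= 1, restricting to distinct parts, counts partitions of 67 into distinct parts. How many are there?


Partitions of 67 into distinct parts can be computed via generating function.
Product (1+x)(1+x^2)(1+x^3)...
The coefficient of x^67 = 22250

22250


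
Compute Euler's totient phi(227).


phi(n) counts integers in [1, n] coprime to n. Using the multiplicative formula phi(n) = n * prod_{p | n} (1 - 1/p):
227 = 227, so
phi(227) = 227 * (1 - 1/227) = 226.

226


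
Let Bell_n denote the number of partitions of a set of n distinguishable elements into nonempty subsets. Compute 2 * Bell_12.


Bell_12 can be computed from the Bell triangle or from Dobinski's identity Bell_n = (1/e) * sum_{k>=0} k^n / k!.
Computing Bell_12 = 4213597.
Then 2 * 4213597 = 8427194.

8427194


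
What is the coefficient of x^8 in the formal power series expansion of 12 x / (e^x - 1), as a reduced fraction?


The exponential generating function for Bernoulli numbers is
x / (e^x - 1) = sum_{k>=0} B_k x^k / k!.
So the coefficient of x^8 in 12 x / (e^x - 1) is 12 B_8 / 8!.
Computing: B_8 = -1/30, 8! = 40320, giving
12 * -1/30 / 40320 = -1/100800.

-1/100800


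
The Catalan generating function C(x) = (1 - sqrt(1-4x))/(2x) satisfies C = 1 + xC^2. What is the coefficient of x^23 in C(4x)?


Substituting x -> 4x scales the n-th coefficient by 4^n, so [x^23] C(4x) = 4^23 * C_23.
C_23 = C(2*23, 23)/(24) = 8233430727600/24 = 343059613650.
So 4^23 * 343059613650 = 70368744177664 * 343059613650 = 24140674190625098799513600.

24140674190625098799513600


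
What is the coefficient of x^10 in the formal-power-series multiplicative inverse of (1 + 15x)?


The inverse is 1/(1 + 15x). Apply the geometric identity 1/(1 - y) = sum_{k>=0} y^k with y = -15x:
1/(1 + 15x) = sum_{k>=0} (-15)^k x^k.
So the coefficient of x^10 is (-15)^10 = 576650390625.

576650390625


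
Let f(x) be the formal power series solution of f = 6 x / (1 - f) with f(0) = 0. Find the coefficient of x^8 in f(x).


Apply Lagrange inversion: f = 6 x * phi(f) with phi(t) = 1/(1 - t), so
[x^n] f = 6^n * (1/n) [t^(n-1)] phi(t)^n = 6^n * (1/n) [t^(n-1)] (1 - t)^(-n) = 6^n * (1/n) C(2n - 2, n - 1) = 6^n * C_{n-1}.
For n = 8: C_7 = C(14, 7) / 8 = 3432/8 = 429.
With the 6^8 = 1679616 factor, the coefficient is 1679616 * 429 = 720555264.

720555264


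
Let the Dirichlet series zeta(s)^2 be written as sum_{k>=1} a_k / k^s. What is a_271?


The Dirichlet convolution of the constant function 1 with itself gives (1 * 1)(k) = sum_{d | k} 1 = d(k), the number of positive divisors of k.
Since zeta(s) = sum_{k>=1} 1/k^s, we have zeta(s)^2 = sum_{k>=1} d(k)/k^s, so a_k = d(k).
For k = 271: the divisors are 1, 271.
Count = 2.

2


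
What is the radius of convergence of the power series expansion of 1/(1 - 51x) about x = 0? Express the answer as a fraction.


Expanding 1/(1 - 51x) = sum_{k>=0} 51^k x^k, the series converges when |51x| < 1, i.e., |x| < 1/51.
So the radius of convergence is 1/51 = 1/51.

1/51


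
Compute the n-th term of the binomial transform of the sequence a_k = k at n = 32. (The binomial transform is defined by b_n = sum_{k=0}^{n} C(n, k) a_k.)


With a_k = k, b_n = sum_{k=0}^{n} C(n, k) k. Using k * C(n, k) = n * C(n-1, k-1) gives b_n = n * sum_{k>=1} C(n-1, k-1) = n * 2^(n-1).
For n = 32: 32 * 2^31 = 32 * 2147483648 = 68719476736.

68719476736


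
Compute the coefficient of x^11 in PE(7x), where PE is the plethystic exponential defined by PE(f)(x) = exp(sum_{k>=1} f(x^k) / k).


With f(x) = 7x, the exponent is sum_{k>=1} 7 x^k / k = 7 * (-ln(1 - x)). Exponentiating:
PE(7x) = exp(-7 ln(1 - x)) = 1/(1 - x)^7.
By the negative binomial expansion, [x^n] 1/(1 - x)^7 = C(n + 6, 6).
For n = 11: C(17, 6) = 12376.

12376


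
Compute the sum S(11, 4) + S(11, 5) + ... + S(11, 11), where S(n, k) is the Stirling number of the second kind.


By definition, S(n, k) counts partitions of an n-set into exactly k nonempty blocks.
Computing row n = 11 for k = 4..11:
S(11, k): 145750, 246730, 179487, 63987, 11880, 1155, 55, 1
Sum = 649045.

649045


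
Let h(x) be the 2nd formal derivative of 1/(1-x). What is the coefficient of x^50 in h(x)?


Differentiating 2 times: d^2/dx^2 [1/(1-x)] = 2!/(1-x)^3.
The expansion 1/(1-x)^3 = sum_{k>=0} C(k+2, 2) x^k, so the coefficient of x^n in 2!/(1-x)^3 is 2! * C(n+2, 2).
For n = 50: 2 * C(52, 2) = 2 * 1326 = 2652

2652


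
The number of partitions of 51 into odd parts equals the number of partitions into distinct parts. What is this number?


Computing partitions of 51 into odd parts (1, 3, 5, ...):
Using the generating function prod_{k>=0} 1/(1-x^(2k+1)),
the count is 4097

4097


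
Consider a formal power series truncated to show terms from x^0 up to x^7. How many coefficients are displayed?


From x^0 to x^7 inclusive, the count is 7 - 0 + 1 = 8.

8


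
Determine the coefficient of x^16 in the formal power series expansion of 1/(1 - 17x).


The geometric series identity gives 1/(1 - c x) = sum_{k>=0} c^k x^k, so the coefficient of x^k is c^k.
Here c = 17 and k = 16.
Computing: 17^16 = 48661191875666868481

48661191875666868481


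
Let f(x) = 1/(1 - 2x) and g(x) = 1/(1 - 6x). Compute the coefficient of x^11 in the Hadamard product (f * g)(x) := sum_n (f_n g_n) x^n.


f has coefficients f_k = 2^k and g has coefficients g_k = 6^k, so the Hadamard product has coefficient (f*g)_k = 2^k * 6^k = 12^k.
For k = 11: 12^11 = 743008370688.

743008370688


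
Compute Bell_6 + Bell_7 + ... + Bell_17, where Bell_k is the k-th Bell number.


Recall Bell_k counts set partitions of a k-set (with Bell_0 = 1 by convention).
Bell_6 through Bell_17: 203, 877, 4140, 21147, 115975, 678570, 4213597, 27644437, 190899322, 1382958545, 10480142147, 82864869804
Sum = 203 + 877 + 4140 + 21147 + 115975 + 678570 + 4213597 + 27644437 + 190899322 + 1382958545 + 10480142147 + 82864869804 = 94951548764.

94951548764


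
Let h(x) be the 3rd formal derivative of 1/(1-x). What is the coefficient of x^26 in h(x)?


Differentiating 3 times: d^3/dx^3 [1/(1-x)] = 3!/(1-x)^4.
The expansion 1/(1-x)^4 = sum_{k>=0} C(k+3, 3) x^k, so the coefficient of x^n in 3!/(1-x)^4 is 3! * C(n+3, 3).
For n = 26: 6 * C(29, 3) = 6 * 3654 = 21924

21924


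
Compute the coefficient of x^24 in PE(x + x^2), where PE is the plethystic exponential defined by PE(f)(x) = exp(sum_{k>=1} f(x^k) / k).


With f(x) = x + x^2, the exponent is sum_{k>=1} (x^k + x^(2k)) / k = -ln(1 - x) - ln(1 - x^2). Exponentiating:
PE(x + x^2) = 1 / ((1 - x)(1 - x^2)).
This is the generating function for partitions of n into parts of size 1 or 2. The number of 2's can be any j in 0..12, and the rest are 1's, so
[x^24] = floor(24/2) + 1 = 13.

13


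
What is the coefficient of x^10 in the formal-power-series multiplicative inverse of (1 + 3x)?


The inverse is 1/(1 + 3x). Apply the geometric identity 1/(1 - y) = sum_{k>=0} y^k with y = -3x:
1/(1 + 3x) = sum_{k>=0} (-3)^k x^k.
So the coefficient of x^10 is (-3)^10 = 59049.

59049


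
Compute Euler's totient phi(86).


phi(n) counts integers in [1, n] coprime to n. Using the multiplicative formula phi(n) = n * prod_{p | n} (1 - 1/p):
86 = 2 * 43, so
phi(86) = 86 * (1 - 1/2) * (1 - 1/43) = 42.

42


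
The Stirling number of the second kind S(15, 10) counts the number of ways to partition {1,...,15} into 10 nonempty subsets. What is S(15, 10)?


Using the explicit formula S(n,k) = (1/k!) sum_{j=0}^{k} (-1)^(k-j) C(k,j) j^n:
S(15, 10) = 12662650
Equivalently, S(n,k) is n! times the coefficient of x^n in the EGF (e^x - 1)^k / k!.

12662650


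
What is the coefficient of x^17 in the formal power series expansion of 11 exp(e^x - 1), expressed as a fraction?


exp(e^x - 1) is the exponential generating function for the Bell numbers Bell_k: exp(e^x - 1) = sum_{k>=0} Bell_k x^k / k!.
So the coefficient of x^17 in 11 exp(e^x - 1) is 11 Bell_17 / 17!.
Computing: Bell_17 = 82864869804 and 17! = 355687428096000, giving
11 * 82864869804/355687428096000 = 255755771/99800064000.

255755771/99800064000


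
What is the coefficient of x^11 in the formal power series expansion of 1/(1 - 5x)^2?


The general identity 1/(1 - c x)^r = sum_{k>=0} c^k C(k + r - 1, r - 1) x^k follows by substituting y = c x into 1/(1 - y)^r = sum_{k>=0} C(k + r - 1, r - 1) y^k.
For c = 5, r = 2, k = 11:
5^11 * C(12, 1) = 48828125 * 12 = 585937500.

585937500


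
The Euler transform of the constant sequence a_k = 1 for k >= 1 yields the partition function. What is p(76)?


The Euler transform converts the sequence a_k = 1 into the number of integer partitions.
Using the recurrence or dynamic programming:
p(76) = 9289091

9289091


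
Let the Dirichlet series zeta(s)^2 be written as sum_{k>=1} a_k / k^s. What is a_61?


The Dirichlet convolution of the constant function 1 with itself gives (1 * 1)(k) = sum_{d | k} 1 = d(k), the number of positive divisors of k.
Since zeta(s) = sum_{k>=1} 1/k^s, we have zeta(s)^2 = sum_{k>=1} d(k)/k^s, so a_k = d(k).
For k = 61: the divisors are 1, 61.
Count = 2.

2


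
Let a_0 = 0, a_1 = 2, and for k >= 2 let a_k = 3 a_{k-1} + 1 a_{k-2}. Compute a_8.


Iterating the recurrence forward:
a_0 = 0
a_1 = 2
a_2 = 3*2 + 1*0 = 6
a_3 = 3*6 + 1*2 = 20
a_4 = 3*20 + 1*6 = 66
a_5 = 3*66 + 1*20 = 218
a_6 = 3*218 + 1*66 = 720
a_7 = 3*720 + 1*218 = 2378
a_8 = 3*2378 + 1*720 = 7854
So a_8 = 7854.

7854


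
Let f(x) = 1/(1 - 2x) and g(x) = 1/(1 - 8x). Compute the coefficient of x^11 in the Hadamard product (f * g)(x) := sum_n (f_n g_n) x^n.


f has coefficients f_k = 2^k and g has coefficients g_k = 8^k, so the Hadamard product has coefficient (f*g)_k = 2^k * 8^k = 16^k.
For k = 11: 16^11 = 17592186044416.

17592186044416


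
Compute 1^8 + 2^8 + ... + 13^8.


This power sum has a closed form given by Faulhaber's formula
sum_{k=1}^{m} k^p = (1 / (p + 1)) * sum_{j=0}^{p} C(p + 1, j) B_j m^(p + 1 - j),
but for small m direct computation is fastest:
1 + 256 + 6561 + 65536 + 390625 + 1679616 + 5764801 + 16777216 + 43046721 + 100000000 + 214358881 + 429981696 + 815730721 = 1627802631.

1627802631


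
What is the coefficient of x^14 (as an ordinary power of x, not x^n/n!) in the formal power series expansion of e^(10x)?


The exponential series is e^y = sum_{k>=0} y^k / k!. Substituting y = 10x gives
e^(10x) = sum_{k>=0} 10^k x^k / k!.
So the coefficient of x^n is a^n/n! with a = 10, n = 14:
10^14 / 14! = 100000000000000/87178291200 = 1953125000/1702701

1953125000/1702701


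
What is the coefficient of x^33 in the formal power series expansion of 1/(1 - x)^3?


The negative binomial / multiset identity is
1/(1 - x)^r = sum_{k>=0} C(k + r - 1, r - 1) x^k.
Here r = 3 and k = 33, so the coefficient is
C(33 + 2, 2) = C(35, 2)
= 595

595


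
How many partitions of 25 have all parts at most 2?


Using the generating function (1-x)^(-1)(1-x^2)^(-1),
the coefficient of x^25 counts these restricted partitions.
Result = 13

13


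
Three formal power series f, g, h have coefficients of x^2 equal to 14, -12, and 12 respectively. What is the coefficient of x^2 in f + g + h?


Series addition is componentwise:
14 + -12 + 12
= 14

14


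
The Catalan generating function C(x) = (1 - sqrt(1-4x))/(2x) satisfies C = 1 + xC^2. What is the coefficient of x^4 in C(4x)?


Substituting x -> 4x scales the n-th coefficient by 4^n, so [x^4] C(4x) = 4^4 * C_4.
C_4 = C(2*4, 4)/(5) = 70/5 = 14.
So 4^4 * 14 = 256 * 14 = 3584.

3584


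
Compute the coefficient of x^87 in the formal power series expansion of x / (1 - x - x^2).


Let f(x) = sum_{k>=0} a_k x^k. Multiplying f(x) * (1 - x - x^2) = x and matching coefficients gives a_0 = 0, a_1 = 1, and a_k = a_{k-1} + a_{k-2} for k >= 2. These are the Fibonacci numbers F_k.
Iterating from F_0 = 0, F_1 = 1:
F_0=0, F_1=1, F_2=1, F_3=2, F_4=3, F_5=5, F_6=8, F_7=13, F_8=21, F_9=34, ...
F_87 = 679891637638612258.

679891637638612258


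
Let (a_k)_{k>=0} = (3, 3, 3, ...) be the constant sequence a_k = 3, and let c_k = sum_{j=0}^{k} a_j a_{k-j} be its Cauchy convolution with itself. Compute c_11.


Since a_j = 3 for all j >= 0, the convolution sum becomes
c_k = sum_{j=0}^{k} 3 * 3 = 9 * (k + 1).
Equivalently, the generating function of (a_k) is 3/(1 - x) and its square is 9/(1 - x)^2 = sum_{k>=0} 9(k + 1) x^k.
For k = 11: 9 * 12 = 108.

108


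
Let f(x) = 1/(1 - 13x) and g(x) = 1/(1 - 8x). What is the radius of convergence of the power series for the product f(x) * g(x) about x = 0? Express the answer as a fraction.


The radius of 1/(1 - 13x) is 1/13 (nearest singularity at x = 1/13), and the radius of 1/(1 - 8x) is 1/8.
The product f(x)*g(x) = 1/((1 - 13x)(1 - 8x)) has singularities at both 1/13 and 1/8, so its radius of convergence is the distance to the nearest one:
min(1/13, 1/8) = 1/13.

1/13


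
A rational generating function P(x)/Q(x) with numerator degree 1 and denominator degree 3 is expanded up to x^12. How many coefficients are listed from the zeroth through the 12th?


Expanding up to x^12 gives the coefficients for x^0, x^1, ..., x^12.
That is 12 + 1 = 13 coefficients in total.

13


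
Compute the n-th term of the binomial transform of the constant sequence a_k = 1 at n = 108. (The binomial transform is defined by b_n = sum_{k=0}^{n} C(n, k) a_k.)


With a_k = 1 for all k, b_n = sum_{k=0}^{n} C(n, k) = 2^n by the binomial theorem.
For n = 108: 2^108 = 324518553658426726783156020576256.

324518553658426726783156020576256


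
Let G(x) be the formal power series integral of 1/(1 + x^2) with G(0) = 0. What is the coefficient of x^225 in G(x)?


1/(1 + x^2) = sum_{j>=0} (-1)^j x^(2j). Integrating termwise with G(0) = 0:
G(x) = sum_{j>=0} (-1)^j x^(2j+1) / (2j+1) = arctan(x).
Only odd powers are nonzero. For x^225 write 225 = 2*112 + 1, giving
(-1)^112 / 225 = 1/225 = 1/225.

1/225


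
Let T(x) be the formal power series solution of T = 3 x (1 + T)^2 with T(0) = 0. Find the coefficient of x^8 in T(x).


Apply the Lagrange inversion formula: if T = 3 x * phi(T) with phi(t) = (1 + t)^2, then [x^n] T = 3^n * (1/n) [t^(n-1)] phi(t)^n = 3^n * (1/n) [t^(n-1)] (1 + t)^(2n) = 3^n * (1/n) C(2n, n-1).
Using the identity C(2n, n-1) = C(2n, n) * n / (n+1), the unscaled factor equals C(2n, n) / (n+1) = C_n, the n-th Catalan number.
For n = 8: C_8 = C(16, 8) / 9 = 12870/9 = 1430.
With the 3^8 = 6561 factor, the coefficient is 6561 * 1430 = 9382230.

9382230


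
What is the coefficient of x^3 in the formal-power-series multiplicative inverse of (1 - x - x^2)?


Let the inverse be f(x) = sum_{k>=0} a_k x^k. From f(x) * (1 - x - x^2) = 1 and matching coefficients:
 x^0: a_0 = 1.
 x^1: a_1 - a_0 = 0, so a_1 = 1.
 x^k (k >= 2): a_k - a_{k-1} - a_{k-2} = 0, i.e. a_k = a_{k-1} + a_{k-2}.
This is the Fibonacci-type recurrence shifted so that a_0 = a_1 = 1.
Iterating: a_0=1, a_1=1, a_2=2, a_3=3
a_3 = 3.

3


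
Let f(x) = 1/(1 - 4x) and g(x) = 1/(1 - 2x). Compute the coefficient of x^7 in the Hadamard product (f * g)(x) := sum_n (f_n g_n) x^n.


f has coefficients f_k = 4^k and g has coefficients g_k = 2^k, so the Hadamard product has coefficient (f*g)_k = 4^k * 2^k = 8^k.
For k = 7: 8^7 = 2097152.

2097152


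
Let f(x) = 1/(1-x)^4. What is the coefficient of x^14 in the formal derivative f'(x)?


Differentiate: d/dx [ 1/(1-x)^r ] = r / (1-x)^(r+1).
Here r = 4, so f'(x) = 4 / (1-x)^5.
The expansion of 1/(1-x)^(r+1) has coefficient of x^n equal to C(n+r, r).
So the coefficient of x^14 in f'(x) is
4 * C(18, 4) = 4 * 3060 = 12240

12240


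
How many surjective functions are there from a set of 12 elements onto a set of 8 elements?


By inclusion-exclusion on which target elements are missed, the number of surjections from an n-set onto a k-set is
surj(n, k) = sum_{j=0}^{k} (-1)^j C(k, j) (k - j)^n.
Equivalently surj(n, k) = k! * S(n, k), where S(n, k) is the Stirling number of the second kind.
For n = 12, k = 8:
S(12, 8) = 159027, so
surj = 8! * 159027 = 40320 * 159027 = 6411968640.

6411968640


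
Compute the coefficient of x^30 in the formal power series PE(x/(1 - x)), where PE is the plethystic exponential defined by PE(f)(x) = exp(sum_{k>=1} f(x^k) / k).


For f(x) = x/(1 - x) we have
sum_{k>=1} f(x^k) / k = sum_{k>=1} (1/k) * x^k / (1 - x^k) = sum_{k, m >= 1} x^(k m) / k,
which after exponentiating simplifies to
PE(x/(1 - x)) = prod_{k>=1} 1 / (1 - x^k).
This is the generating function for the partition function p(n), so the coefficient of x^30 is p(30).
Computing p(30) by dynamic programming over parts 1, 2, ..., 30: p(30) = 5604.

5604


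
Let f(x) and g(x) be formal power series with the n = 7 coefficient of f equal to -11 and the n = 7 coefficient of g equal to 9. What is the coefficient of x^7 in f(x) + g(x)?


Addition of formal power series is termwise.
The coefficient of x^7 in f + g = -11 + 9
= -2

-2


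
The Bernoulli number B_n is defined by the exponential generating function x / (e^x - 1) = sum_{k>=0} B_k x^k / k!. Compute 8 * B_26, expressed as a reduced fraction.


Bernoulli numbers can also be computed recursively via B_0 = 1 and sum_{j=0}^{m} C(m+1, j) B_j = 0 for m >= 1. Odd-index Bernoulli numbers vanish for k >= 3.
Computing B_26 = 8553103/6, so 8 * B_26 = 8 * 8553103/6 = 34212412/3.

34212412/3


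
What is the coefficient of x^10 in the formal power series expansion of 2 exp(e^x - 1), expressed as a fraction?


exp(e^x - 1) is the exponential generating function for the Bell numbers Bell_k: exp(e^x - 1) = sum_{k>=0} Bell_k x^k / k!.
So the coefficient of x^10 in 2 exp(e^x - 1) is 2 Bell_10 / 10!.
Computing: Bell_10 = 115975 and 10! = 3628800, giving
2 * 115975/3628800 = 4639/72576.

4639/72576


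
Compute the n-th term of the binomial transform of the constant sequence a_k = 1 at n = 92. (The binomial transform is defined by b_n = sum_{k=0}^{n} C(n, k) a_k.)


With a_k = 1 for all k, b_n = sum_{k=0}^{n} C(n, k) = 2^n by the binomial theorem.
For n = 92: 2^92 = 4951760157141521099596496896.

4951760157141521099596496896


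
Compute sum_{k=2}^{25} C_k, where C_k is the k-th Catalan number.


C_2 through C_25: 2, 5, 14, 42, 132, 429, 1430, 4862, 16796, 58786, 208012, 742900, 2674440, 9694845, 35357670, 129644790, 477638700, 1767263190, 6564120420, 24466267020, 91482563640, 343059613650, 1289904147324, 4861946401452
Sum = 2 + 5 + 14 + 42 + 132 + 429 + 1430 + 4862 + 16796 + 58786 + 208012 + 742900 + 2674440 + 9694845 + 35357670 + 129644790 + 477638700 + 1767263190 + 6564120420 + 24466267020 + 91482563640 + 343059613650 + 1289904147324 + 4861946401452
= 6619846420551

6619846420551


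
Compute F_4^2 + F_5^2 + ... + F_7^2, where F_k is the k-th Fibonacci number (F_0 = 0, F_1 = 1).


There is a standard identity sum_{k=0}^{N} F_k^2 = F_N * F_{N+1} (proved inductively from the telescoping relation F_k^2 = F_k F_{k+1} - F_{k-1} F_k). Then
sum_{k=4}^{7} F_k^2 = F_7 F_8 - F_3 F_4.
Computing: F_7 = 13, F_8 = 21, F_3 = 2, F_4 = 3.
Sum = 13 * 21 - 2 * 3 = 267.

267


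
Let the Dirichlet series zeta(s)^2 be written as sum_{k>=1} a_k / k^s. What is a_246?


The Dirichlet convolution of the constant function 1 with itself gives (1 * 1)(k) = sum_{d | k} 1 = d(k), the number of positive divisors of k.
Since zeta(s) = sum_{k>=1} 1/k^s, we have zeta(s)^2 = sum_{k>=1} d(k)/k^s, so a_k = d(k).
For k = 246: the divisors are 1, 2, 3, 6, 41, 82, 123, 246.
Count = 8.

8


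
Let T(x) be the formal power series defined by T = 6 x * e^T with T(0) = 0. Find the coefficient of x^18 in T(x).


Apply the Lagrange inversion formula: if T = 6 x * phi(T) with phi(t) = e^t, then
[x^n] T = 6^n * (1/n) [t^(n-1)] phi(t)^n = 6^n * (1/n) [t^(n-1)] e^(n t) = 6^n * (1/n) * n^(n-1) / (n-1)! = 6^n * n^(n-1) / n!.
When c = 1 this is the Cayley count of rooted labeled trees on n vertices, divided by n!.
For n = 18: 6^18 * 18^17 / 18! = 101559956668416 * 2185911559738696531968/6402373705728000 = 516303566764041166064713728/14889875.

516303566764041166064713728/14889875
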